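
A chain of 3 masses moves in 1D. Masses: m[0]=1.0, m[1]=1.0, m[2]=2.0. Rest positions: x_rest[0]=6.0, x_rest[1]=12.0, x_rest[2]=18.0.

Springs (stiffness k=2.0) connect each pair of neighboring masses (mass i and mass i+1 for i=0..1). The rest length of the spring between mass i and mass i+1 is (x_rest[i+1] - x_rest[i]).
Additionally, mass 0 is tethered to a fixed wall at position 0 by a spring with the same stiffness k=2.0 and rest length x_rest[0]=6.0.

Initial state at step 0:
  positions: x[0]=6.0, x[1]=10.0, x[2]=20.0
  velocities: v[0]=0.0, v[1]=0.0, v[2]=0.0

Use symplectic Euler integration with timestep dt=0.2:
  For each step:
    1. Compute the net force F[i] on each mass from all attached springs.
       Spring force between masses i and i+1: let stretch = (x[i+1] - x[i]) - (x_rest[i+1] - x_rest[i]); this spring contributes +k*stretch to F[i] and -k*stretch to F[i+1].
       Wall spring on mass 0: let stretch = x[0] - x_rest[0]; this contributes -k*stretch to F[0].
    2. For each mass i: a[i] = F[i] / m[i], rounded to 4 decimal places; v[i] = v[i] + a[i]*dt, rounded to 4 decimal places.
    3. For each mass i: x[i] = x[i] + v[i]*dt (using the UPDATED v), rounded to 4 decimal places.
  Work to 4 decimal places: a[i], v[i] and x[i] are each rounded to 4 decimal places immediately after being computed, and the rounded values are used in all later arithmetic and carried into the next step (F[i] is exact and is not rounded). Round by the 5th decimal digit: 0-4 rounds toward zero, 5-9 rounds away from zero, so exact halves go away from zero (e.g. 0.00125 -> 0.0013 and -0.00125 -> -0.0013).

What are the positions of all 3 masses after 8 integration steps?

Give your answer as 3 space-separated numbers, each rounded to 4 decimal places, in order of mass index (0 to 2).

Step 0: x=[6.0000 10.0000 20.0000] v=[0.0000 0.0000 0.0000]
Step 1: x=[5.8400 10.4800 19.8400] v=[-0.8000 2.4000 -0.8000]
Step 2: x=[5.5840 11.3376 19.5456] v=[-1.2800 4.2880 -1.4720]
Step 3: x=[5.3416 12.3916 19.1629] v=[-1.2122 5.2698 -1.9136]
Step 4: x=[5.2358 13.4233 18.7493] v=[-0.5288 5.1583 -2.0679]
Step 5: x=[5.3662 14.2260 18.3627] v=[0.6519 4.0137 -1.9331]
Step 6: x=[5.7761 14.6509 18.0506] v=[2.0493 2.1245 -1.5604]
Step 7: x=[6.4339 14.6378 17.8425] v=[3.2888 -0.0655 -1.0403]
Step 8: x=[7.2333 14.2248 17.7463] v=[3.9968 -2.0652 -0.4812]

Answer: 7.2333 14.2248 17.7463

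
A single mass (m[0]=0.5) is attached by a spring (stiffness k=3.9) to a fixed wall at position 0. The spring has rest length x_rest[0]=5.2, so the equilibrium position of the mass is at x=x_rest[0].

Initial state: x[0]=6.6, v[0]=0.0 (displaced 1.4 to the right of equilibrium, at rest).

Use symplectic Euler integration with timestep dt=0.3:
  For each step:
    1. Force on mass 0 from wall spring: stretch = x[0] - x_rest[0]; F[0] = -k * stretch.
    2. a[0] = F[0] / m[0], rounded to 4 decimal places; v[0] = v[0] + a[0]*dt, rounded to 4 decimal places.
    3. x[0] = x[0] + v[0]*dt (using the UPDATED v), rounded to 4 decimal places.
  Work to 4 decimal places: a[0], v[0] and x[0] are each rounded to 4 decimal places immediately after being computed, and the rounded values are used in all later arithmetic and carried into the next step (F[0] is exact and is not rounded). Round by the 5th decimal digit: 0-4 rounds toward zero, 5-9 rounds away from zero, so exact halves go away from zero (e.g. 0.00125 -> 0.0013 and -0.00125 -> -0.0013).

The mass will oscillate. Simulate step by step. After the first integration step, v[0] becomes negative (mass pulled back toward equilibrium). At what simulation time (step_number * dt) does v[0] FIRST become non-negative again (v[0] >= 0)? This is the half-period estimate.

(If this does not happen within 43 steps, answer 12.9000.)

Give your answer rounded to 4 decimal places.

Step 0: x=[6.6000] v=[0.0000]
Step 1: x=[5.6172] v=[-3.2760]
Step 2: x=[4.3415] v=[-4.2523]
Step 3: x=[3.6685] v=[-2.2434]
Step 4: x=[4.0706] v=[1.3403]
First v>=0 after going negative at step 4, time=1.2000

Answer: 1.2000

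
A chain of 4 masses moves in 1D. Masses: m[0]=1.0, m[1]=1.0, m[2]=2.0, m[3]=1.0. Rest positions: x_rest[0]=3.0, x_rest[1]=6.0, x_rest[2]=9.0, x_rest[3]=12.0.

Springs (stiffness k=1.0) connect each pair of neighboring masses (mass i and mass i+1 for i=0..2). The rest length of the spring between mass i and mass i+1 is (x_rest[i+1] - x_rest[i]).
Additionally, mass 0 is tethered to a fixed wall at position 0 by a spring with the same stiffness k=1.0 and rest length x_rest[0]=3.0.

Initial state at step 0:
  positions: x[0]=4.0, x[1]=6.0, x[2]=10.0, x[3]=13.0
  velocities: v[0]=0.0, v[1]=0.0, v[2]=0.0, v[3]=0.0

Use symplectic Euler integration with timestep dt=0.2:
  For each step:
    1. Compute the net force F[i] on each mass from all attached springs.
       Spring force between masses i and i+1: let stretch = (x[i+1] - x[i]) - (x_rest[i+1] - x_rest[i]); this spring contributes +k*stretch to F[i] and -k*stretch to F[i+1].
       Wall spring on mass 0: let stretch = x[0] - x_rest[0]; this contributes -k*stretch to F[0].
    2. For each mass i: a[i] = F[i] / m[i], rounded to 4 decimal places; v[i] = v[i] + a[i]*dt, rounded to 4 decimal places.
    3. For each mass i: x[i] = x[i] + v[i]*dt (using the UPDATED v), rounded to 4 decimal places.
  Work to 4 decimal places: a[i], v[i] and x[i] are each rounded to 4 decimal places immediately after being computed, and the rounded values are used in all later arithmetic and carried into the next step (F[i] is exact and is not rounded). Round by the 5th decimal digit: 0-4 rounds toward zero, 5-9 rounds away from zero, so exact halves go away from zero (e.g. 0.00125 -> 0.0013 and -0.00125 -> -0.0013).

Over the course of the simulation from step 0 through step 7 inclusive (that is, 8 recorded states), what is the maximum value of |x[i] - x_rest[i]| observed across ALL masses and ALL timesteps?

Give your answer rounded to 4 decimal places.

Answer: 1.1792

Derivation:
Step 0: x=[4.0000 6.0000 10.0000 13.0000] v=[0.0000 0.0000 0.0000 0.0000]
Step 1: x=[3.9200 6.0800 9.9800 13.0000] v=[-0.4000 0.4000 -0.1000 0.0000]
Step 2: x=[3.7696 6.2296 9.9424 12.9992] v=[-0.7520 0.7480 -0.1880 -0.0040]
Step 3: x=[3.5668 6.4293 9.8917 12.9961] v=[-1.0139 0.9986 -0.2536 -0.0154]
Step 4: x=[3.3358 6.6530 9.8338 12.9888] v=[-1.1548 1.1186 -0.2894 -0.0363]
Step 5: x=[3.1041 6.8713 9.7754 12.9753] v=[-1.1585 1.0913 -0.2920 -0.0673]
Step 6: x=[2.8989 7.0550 9.7229 12.9538] v=[-1.0259 0.9187 -0.2624 -0.1073]
Step 7: x=[2.7440 7.1792 9.6817 12.9231] v=[-0.7745 0.6211 -0.2061 -0.1535]
Max displacement = 1.1792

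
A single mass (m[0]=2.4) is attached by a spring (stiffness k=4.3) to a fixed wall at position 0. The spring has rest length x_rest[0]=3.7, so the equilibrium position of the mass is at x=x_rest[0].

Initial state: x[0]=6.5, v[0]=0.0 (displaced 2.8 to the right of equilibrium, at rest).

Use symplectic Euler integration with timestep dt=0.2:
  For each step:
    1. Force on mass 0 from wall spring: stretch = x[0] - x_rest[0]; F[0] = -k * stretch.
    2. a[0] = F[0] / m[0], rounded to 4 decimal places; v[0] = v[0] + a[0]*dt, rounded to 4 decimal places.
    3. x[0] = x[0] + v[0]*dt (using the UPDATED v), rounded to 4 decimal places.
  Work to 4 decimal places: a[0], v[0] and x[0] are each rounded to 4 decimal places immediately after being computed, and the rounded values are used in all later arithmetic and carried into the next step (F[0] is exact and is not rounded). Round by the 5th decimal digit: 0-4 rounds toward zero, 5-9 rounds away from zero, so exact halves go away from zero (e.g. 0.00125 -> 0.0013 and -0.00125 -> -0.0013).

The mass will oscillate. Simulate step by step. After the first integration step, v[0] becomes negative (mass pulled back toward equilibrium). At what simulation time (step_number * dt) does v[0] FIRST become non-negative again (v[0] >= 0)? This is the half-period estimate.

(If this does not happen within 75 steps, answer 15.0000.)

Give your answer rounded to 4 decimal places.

Answer: 2.4000

Derivation:
Step 0: x=[6.5000] v=[0.0000]
Step 1: x=[6.2993] v=[-1.0033]
Step 2: x=[5.9124] v=[-1.9347]
Step 3: x=[5.3669] v=[-2.7275]
Step 4: x=[4.7019] v=[-3.3248]
Step 5: x=[3.9651] v=[-3.6838]
Step 6: x=[3.2093] v=[-3.7788]
Step 7: x=[2.4887] v=[-3.6030]
Step 8: x=[1.8549] v=[-3.1690]
Step 9: x=[1.3533] v=[-2.5078]
Step 10: x=[1.0199] v=[-1.6669]
Step 11: x=[0.8786] v=[-0.7065]
Step 12: x=[0.9395] v=[0.3045]
First v>=0 after going negative at step 12, time=2.4000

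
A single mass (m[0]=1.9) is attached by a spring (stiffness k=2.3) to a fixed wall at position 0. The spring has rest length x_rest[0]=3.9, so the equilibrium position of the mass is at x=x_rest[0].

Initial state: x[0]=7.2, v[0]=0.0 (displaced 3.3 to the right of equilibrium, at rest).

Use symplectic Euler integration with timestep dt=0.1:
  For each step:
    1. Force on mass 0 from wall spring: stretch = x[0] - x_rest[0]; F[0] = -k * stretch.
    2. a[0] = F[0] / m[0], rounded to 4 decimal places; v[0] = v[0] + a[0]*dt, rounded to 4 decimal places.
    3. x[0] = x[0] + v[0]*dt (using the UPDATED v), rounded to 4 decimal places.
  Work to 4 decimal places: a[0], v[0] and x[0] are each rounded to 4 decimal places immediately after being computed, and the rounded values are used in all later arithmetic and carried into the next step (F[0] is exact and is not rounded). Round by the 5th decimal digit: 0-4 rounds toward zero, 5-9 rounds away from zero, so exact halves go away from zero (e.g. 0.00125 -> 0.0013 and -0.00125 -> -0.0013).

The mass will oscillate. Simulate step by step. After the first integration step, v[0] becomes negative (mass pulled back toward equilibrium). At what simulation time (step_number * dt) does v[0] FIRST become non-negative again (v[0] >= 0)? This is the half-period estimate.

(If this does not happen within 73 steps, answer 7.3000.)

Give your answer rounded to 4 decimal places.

Answer: 2.9000

Derivation:
Step 0: x=[7.2000] v=[0.0000]
Step 1: x=[7.1601] v=[-0.3995]
Step 2: x=[7.0807] v=[-0.7941]
Step 3: x=[6.9628] v=[-1.1791]
Step 4: x=[6.8078] v=[-1.5499]
Step 5: x=[6.6176] v=[-1.9019]
Step 6: x=[6.3945] v=[-2.2309]
Step 7: x=[6.1412] v=[-2.5329]
Step 8: x=[5.8608] v=[-2.8042]
Step 9: x=[5.5566] v=[-3.0416]
Step 10: x=[5.2324] v=[-3.2421]
Step 11: x=[4.8921] v=[-3.4034]
Step 12: x=[4.5398] v=[-3.5235]
Step 13: x=[4.1797] v=[-3.6010]
Step 14: x=[3.8162] v=[-3.6349]
Step 15: x=[3.4537] v=[-3.6248]
Step 16: x=[3.0966] v=[-3.5708]
Step 17: x=[2.7492] v=[-3.4736]
Step 18: x=[2.4158] v=[-3.3343]
Step 19: x=[2.1003] v=[-3.1546]
Step 20: x=[1.8066] v=[-2.9367]
Step 21: x=[1.5383] v=[-2.6833]
Step 22: x=[1.2986] v=[-2.3974]
Step 23: x=[1.0904] v=[-2.0825]
Step 24: x=[0.9162] v=[-1.7424]
Step 25: x=[0.7781] v=[-1.3812]
Step 26: x=[0.6778] v=[-1.0033]
Step 27: x=[0.6165] v=[-0.6132]
Step 28: x=[0.5949] v=[-0.2157]
Step 29: x=[0.6133] v=[0.1844]
First v>=0 after going negative at step 29, time=2.9000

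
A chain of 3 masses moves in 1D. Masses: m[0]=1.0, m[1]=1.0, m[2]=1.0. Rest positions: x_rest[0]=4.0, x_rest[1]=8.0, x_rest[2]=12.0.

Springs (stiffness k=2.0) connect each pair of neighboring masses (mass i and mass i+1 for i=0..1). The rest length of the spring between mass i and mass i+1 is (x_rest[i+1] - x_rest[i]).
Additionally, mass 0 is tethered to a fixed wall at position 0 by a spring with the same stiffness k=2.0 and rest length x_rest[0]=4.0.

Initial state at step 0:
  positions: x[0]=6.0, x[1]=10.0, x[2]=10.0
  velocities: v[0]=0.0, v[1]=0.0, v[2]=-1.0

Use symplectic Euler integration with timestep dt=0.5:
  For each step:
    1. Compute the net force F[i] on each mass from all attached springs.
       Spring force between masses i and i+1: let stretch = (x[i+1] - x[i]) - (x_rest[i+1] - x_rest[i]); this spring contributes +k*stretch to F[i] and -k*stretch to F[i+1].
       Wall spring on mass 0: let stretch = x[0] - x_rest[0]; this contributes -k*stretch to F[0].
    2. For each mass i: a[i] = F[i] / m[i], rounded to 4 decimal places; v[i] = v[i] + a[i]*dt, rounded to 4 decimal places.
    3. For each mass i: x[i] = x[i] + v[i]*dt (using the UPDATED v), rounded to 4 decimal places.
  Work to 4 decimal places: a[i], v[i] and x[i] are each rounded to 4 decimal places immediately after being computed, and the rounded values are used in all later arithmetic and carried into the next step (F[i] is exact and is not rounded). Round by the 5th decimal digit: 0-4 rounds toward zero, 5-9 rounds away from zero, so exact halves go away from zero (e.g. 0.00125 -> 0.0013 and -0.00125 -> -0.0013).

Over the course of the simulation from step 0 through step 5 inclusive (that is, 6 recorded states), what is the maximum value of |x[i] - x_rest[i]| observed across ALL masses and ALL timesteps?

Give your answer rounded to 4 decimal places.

Step 0: x=[6.0000 10.0000 10.0000] v=[0.0000 0.0000 -1.0000]
Step 1: x=[5.0000 8.0000 11.5000] v=[-2.0000 -4.0000 3.0000]
Step 2: x=[3.0000 6.2500 13.2500] v=[-4.0000 -3.5000 3.5000]
Step 3: x=[1.1250 6.3750 13.5000] v=[-3.7500 0.2500 0.5000]
Step 4: x=[1.3125 7.4375 12.1875] v=[0.3750 2.1250 -2.6250]
Step 5: x=[3.9063 7.8125 10.5000] v=[5.1875 0.7500 -3.3750]
Max displacement = 2.8750

Answer: 2.8750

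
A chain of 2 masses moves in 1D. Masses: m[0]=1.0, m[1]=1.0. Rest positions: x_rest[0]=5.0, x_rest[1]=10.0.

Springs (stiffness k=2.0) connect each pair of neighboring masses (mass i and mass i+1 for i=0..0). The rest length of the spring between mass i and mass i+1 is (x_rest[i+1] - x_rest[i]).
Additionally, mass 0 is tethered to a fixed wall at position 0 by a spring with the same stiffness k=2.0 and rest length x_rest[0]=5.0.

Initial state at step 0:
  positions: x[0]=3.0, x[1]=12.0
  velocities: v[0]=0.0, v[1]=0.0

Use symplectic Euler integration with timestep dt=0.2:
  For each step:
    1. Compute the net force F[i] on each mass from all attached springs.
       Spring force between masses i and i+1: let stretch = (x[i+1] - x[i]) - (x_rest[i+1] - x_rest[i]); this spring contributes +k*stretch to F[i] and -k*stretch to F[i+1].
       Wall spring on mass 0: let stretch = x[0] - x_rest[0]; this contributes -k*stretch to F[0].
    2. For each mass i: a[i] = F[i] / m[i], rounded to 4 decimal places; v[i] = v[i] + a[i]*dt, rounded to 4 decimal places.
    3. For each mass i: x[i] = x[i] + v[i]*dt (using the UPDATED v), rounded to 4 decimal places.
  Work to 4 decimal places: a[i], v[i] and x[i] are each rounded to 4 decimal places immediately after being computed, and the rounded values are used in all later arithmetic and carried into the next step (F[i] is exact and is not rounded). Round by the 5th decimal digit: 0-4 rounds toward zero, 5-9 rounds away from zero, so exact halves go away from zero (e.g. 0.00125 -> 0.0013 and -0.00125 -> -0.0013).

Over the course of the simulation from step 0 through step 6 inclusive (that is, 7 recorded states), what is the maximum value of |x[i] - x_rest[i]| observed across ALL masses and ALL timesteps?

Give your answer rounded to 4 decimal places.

Answer: 2.5258

Derivation:
Step 0: x=[3.0000 12.0000] v=[0.0000 0.0000]
Step 1: x=[3.4800 11.6800] v=[2.4000 -1.6000]
Step 2: x=[4.3376 11.1040] v=[4.2880 -2.8800]
Step 3: x=[5.3895 10.3867] v=[5.2595 -3.5866]
Step 4: x=[6.4100 9.6696] v=[5.1026 -3.5855]
Step 5: x=[7.1785 9.0917] v=[3.8424 -2.8893]
Step 6: x=[7.5258 8.7608] v=[1.7363 -1.6546]
Max displacement = 2.5258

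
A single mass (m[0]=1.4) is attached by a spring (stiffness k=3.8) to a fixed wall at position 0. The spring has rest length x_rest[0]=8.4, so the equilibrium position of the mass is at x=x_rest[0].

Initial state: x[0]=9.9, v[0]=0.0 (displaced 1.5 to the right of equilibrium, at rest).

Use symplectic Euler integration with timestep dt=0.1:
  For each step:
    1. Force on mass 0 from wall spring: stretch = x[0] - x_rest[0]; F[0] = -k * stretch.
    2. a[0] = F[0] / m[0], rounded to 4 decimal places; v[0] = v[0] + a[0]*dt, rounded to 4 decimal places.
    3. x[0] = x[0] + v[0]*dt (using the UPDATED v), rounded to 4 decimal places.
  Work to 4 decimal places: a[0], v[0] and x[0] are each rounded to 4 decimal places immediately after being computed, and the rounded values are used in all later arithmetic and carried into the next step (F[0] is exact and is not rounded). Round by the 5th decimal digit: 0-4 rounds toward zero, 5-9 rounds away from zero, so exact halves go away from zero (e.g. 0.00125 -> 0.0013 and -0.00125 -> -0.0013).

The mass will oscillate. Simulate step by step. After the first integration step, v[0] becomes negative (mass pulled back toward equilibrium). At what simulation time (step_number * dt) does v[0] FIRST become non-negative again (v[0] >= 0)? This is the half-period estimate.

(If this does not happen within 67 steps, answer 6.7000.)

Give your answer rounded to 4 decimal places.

Answer: 2.0000

Derivation:
Step 0: x=[9.9000] v=[0.0000]
Step 1: x=[9.8593] v=[-0.4071]
Step 2: x=[9.7790] v=[-0.8032]
Step 3: x=[9.6613] v=[-1.1775]
Step 4: x=[9.5093] v=[-1.5199]
Step 5: x=[9.3272] v=[-1.8210]
Step 6: x=[9.1199] v=[-2.0727]
Step 7: x=[8.8931] v=[-2.2681]
Step 8: x=[8.6529] v=[-2.4019]
Step 9: x=[8.4059] v=[-2.4705]
Step 10: x=[8.1587] v=[-2.4721]
Step 11: x=[7.9180] v=[-2.4066]
Step 12: x=[7.6904] v=[-2.2758]
Step 13: x=[7.4821] v=[-2.0832]
Step 14: x=[7.2987] v=[-1.8341]
Step 15: x=[7.1452] v=[-1.5352]
Step 16: x=[7.0257] v=[-1.1946]
Step 17: x=[6.9435] v=[-0.8216]
Step 18: x=[6.9009] v=[-0.4263]
Step 19: x=[6.8990] v=[-0.0194]
Step 20: x=[6.9378] v=[0.3880]
First v>=0 after going negative at step 20, time=2.0000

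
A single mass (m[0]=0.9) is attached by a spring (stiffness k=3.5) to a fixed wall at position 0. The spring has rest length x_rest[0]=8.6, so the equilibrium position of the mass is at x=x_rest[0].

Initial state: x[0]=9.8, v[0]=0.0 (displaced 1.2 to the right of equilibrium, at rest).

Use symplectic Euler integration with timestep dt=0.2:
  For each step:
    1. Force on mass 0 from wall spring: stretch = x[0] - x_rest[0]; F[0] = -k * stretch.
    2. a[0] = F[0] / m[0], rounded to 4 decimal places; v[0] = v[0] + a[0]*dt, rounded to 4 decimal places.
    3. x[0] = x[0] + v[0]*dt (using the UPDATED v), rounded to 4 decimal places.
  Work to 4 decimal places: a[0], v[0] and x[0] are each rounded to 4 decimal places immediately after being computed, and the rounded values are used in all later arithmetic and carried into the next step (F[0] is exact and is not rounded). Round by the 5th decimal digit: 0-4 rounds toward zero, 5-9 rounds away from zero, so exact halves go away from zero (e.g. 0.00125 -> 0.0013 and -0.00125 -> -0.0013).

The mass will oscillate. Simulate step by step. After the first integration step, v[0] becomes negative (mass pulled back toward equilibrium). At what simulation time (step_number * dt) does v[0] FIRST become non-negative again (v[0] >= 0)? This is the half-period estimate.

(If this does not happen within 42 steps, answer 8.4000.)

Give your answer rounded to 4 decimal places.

Answer: 1.6000

Derivation:
Step 0: x=[9.8000] v=[0.0000]
Step 1: x=[9.6133] v=[-0.9333]
Step 2: x=[9.2690] v=[-1.7214]
Step 3: x=[8.8207] v=[-2.2417]
Step 4: x=[8.3380] v=[-2.4134]
Step 5: x=[7.8961] v=[-2.2096]
Step 6: x=[7.5637] v=[-1.6621]
Step 7: x=[7.3925] v=[-0.8561]
Step 8: x=[7.4091] v=[0.0831]
First v>=0 after going negative at step 8, time=1.6000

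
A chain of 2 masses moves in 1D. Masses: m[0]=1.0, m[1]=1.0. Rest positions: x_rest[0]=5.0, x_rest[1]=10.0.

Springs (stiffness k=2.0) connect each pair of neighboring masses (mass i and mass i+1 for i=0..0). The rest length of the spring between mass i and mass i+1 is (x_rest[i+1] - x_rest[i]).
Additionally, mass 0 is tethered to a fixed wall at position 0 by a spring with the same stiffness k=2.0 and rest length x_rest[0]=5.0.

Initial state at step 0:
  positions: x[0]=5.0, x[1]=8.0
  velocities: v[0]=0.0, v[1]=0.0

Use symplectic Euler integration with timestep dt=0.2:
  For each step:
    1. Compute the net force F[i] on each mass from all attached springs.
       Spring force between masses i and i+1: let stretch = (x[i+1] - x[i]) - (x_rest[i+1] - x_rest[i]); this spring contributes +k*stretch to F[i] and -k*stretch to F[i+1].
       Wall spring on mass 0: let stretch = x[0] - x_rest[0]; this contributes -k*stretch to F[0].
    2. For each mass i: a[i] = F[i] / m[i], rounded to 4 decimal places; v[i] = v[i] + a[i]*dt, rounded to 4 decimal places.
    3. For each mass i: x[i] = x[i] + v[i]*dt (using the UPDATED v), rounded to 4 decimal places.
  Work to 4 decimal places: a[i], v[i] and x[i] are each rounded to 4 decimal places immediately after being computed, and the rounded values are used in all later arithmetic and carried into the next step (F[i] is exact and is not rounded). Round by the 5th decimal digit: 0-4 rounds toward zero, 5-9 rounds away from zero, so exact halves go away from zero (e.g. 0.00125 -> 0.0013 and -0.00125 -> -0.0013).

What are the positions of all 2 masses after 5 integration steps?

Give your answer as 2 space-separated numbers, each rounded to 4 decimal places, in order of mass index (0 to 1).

Step 0: x=[5.0000 8.0000] v=[0.0000 0.0000]
Step 1: x=[4.8400 8.1600] v=[-0.8000 0.8000]
Step 2: x=[4.5584 8.4544] v=[-1.4080 1.4720]
Step 3: x=[4.2238 8.8371] v=[-1.6730 1.9136]
Step 4: x=[3.9204 9.2508] v=[-1.5172 2.0683]
Step 5: x=[3.7298 9.6380] v=[-0.9532 1.9361]

Answer: 3.7298 9.6380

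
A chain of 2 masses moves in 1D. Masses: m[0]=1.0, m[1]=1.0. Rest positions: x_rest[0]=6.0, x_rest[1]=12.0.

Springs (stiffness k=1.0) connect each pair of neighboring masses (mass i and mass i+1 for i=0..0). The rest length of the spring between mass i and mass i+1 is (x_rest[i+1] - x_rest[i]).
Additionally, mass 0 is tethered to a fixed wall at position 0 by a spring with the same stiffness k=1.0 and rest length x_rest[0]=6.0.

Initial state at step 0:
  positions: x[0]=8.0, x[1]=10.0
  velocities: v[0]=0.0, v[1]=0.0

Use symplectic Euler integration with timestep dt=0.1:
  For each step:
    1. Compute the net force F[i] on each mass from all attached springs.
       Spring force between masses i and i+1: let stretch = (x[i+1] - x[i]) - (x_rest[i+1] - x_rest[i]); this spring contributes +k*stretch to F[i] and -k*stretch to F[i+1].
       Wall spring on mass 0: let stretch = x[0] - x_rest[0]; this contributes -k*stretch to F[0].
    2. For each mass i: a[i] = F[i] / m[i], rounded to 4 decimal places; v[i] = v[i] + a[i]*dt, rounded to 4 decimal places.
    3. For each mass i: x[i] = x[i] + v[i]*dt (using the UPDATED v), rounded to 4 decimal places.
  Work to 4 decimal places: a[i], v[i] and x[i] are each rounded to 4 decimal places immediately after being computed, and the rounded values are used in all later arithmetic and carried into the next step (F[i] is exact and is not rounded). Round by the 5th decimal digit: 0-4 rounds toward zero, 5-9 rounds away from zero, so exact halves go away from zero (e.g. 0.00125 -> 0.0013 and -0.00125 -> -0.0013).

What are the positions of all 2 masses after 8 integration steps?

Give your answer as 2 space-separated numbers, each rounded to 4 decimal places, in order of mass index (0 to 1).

Answer: 6.1572 11.2417

Derivation:
Step 0: x=[8.0000 10.0000] v=[0.0000 0.0000]
Step 1: x=[7.9400 10.0400] v=[-0.6000 0.4000]
Step 2: x=[7.8216 10.1190] v=[-1.1840 0.7900]
Step 3: x=[7.6480 10.2350] v=[-1.7364 1.1603]
Step 4: x=[7.4238 10.3852] v=[-2.2425 1.5016]
Step 5: x=[7.1549 10.5658] v=[-2.6887 1.8055]
Step 6: x=[6.8486 10.7722] v=[-3.0631 2.0644]
Step 7: x=[6.5130 10.9994] v=[-3.3556 2.2720]
Step 8: x=[6.1572 11.2417] v=[-3.5583 2.4234]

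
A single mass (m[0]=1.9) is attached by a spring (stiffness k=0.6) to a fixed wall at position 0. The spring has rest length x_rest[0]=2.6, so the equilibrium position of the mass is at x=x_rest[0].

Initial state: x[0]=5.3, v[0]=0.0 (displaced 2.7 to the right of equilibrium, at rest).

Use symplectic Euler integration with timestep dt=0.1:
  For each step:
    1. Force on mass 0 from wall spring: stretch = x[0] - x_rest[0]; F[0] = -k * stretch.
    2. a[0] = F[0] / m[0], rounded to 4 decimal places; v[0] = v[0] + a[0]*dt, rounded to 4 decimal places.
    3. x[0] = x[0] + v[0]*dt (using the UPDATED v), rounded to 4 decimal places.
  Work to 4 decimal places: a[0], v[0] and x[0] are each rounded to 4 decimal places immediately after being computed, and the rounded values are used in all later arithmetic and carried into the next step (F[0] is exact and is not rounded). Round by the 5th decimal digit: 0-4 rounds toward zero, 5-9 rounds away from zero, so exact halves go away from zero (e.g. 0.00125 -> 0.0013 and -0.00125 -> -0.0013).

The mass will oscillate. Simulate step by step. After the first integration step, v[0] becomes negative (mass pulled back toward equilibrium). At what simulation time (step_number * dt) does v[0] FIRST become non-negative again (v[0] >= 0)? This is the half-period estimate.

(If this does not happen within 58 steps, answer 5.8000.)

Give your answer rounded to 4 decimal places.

Answer: 5.6000

Derivation:
Step 0: x=[5.3000] v=[0.0000]
Step 1: x=[5.2915] v=[-0.0853]
Step 2: x=[5.2745] v=[-0.1703]
Step 3: x=[5.2490] v=[-0.2548]
Step 4: x=[5.2152] v=[-0.3385]
Step 5: x=[5.1731] v=[-0.4211]
Step 6: x=[5.1229] v=[-0.5024]
Step 7: x=[5.0647] v=[-0.5821]
Step 8: x=[4.9987] v=[-0.6599]
Step 9: x=[4.9251] v=[-0.7357]
Step 10: x=[4.8442] v=[-0.8091]
Step 11: x=[4.7562] v=[-0.8800]
Step 12: x=[4.6614] v=[-0.9481]
Step 13: x=[4.5601] v=[-1.0132]
Step 14: x=[4.4526] v=[-1.0751]
Step 15: x=[4.3392] v=[-1.1336]
Step 16: x=[4.2204] v=[-1.1885]
Step 17: x=[4.0964] v=[-1.2397]
Step 18: x=[3.9677] v=[-1.2870]
Step 19: x=[3.8347] v=[-1.3302]
Step 20: x=[3.6978] v=[-1.3692]
Step 21: x=[3.5574] v=[-1.4039]
Step 22: x=[3.4140] v=[-1.4341]
Step 23: x=[3.2680] v=[-1.4598]
Step 24: x=[3.1199] v=[-1.4809]
Step 25: x=[2.9702] v=[-1.4973]
Step 26: x=[2.8193] v=[-1.5090]
Step 27: x=[2.6677] v=[-1.5159]
Step 28: x=[2.5159] v=[-1.5180]
Step 29: x=[2.3644] v=[-1.5153]
Step 30: x=[2.2136] v=[-1.5079]
Step 31: x=[2.0640] v=[-1.4957]
Step 32: x=[1.9161] v=[-1.4788]
Step 33: x=[1.7704] v=[-1.4572]
Step 34: x=[1.6273] v=[-1.4310]
Step 35: x=[1.4873] v=[-1.4003]
Step 36: x=[1.3508] v=[-1.3652]
Step 37: x=[1.2182] v=[-1.3258]
Step 38: x=[1.0900] v=[-1.2822]
Step 39: x=[0.9666] v=[-1.2345]
Step 40: x=[0.8483] v=[-1.1829]
Step 41: x=[0.7355] v=[-1.1276]
Step 42: x=[0.6286] v=[-1.0687]
Step 43: x=[0.5280] v=[-1.0065]
Step 44: x=[0.4339] v=[-0.9411]
Step 45: x=[0.3466] v=[-0.8727]
Step 46: x=[0.2665] v=[-0.8015]
Step 47: x=[0.1937] v=[-0.7278]
Step 48: x=[0.1285] v=[-0.6518]
Step 49: x=[0.0711] v=[-0.5738]
Step 50: x=[0.0217] v=[-0.4939]
Step 51: x=[-0.0196] v=[-0.4125]
Step 52: x=[-0.0526] v=[-0.3298]
Step 53: x=[-0.0772] v=[-0.2460]
Step 54: x=[-0.0934] v=[-0.1615]
Step 55: x=[-0.1011] v=[-0.0765]
Step 56: x=[-0.1002] v=[0.0088]
First v>=0 after going negative at step 56, time=5.6000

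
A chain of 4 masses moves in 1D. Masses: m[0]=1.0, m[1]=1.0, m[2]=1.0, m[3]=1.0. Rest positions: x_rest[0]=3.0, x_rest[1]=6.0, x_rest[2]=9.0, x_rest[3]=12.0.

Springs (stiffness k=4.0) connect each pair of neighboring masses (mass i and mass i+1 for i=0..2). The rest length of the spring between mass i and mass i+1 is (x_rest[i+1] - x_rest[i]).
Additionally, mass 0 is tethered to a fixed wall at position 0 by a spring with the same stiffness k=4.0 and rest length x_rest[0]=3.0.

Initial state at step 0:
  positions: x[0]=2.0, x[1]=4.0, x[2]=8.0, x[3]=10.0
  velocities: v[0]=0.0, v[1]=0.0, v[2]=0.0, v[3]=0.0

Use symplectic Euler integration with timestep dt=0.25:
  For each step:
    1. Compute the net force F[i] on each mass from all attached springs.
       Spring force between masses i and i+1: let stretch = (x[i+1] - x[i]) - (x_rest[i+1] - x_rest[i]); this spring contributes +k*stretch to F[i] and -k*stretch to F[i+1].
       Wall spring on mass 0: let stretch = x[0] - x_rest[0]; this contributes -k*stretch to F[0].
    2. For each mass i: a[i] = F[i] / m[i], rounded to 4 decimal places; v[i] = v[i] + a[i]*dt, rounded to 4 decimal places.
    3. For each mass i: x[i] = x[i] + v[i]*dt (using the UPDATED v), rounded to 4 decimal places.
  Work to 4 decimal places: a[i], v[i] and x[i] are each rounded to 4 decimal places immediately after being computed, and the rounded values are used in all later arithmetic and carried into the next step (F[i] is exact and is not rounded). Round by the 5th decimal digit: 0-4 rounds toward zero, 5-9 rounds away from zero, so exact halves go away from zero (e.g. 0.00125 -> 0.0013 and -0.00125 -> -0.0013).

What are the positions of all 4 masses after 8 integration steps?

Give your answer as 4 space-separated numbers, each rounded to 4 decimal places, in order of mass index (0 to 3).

Step 0: x=[2.0000 4.0000 8.0000 10.0000] v=[0.0000 0.0000 0.0000 0.0000]
Step 1: x=[2.0000 4.5000 7.5000 10.2500] v=[0.0000 2.0000 -2.0000 1.0000]
Step 2: x=[2.1250 5.1250 6.9375 10.5625] v=[0.5000 2.5000 -2.2500 1.2500]
Step 3: x=[2.4688 5.4531 6.8281 10.7188] v=[1.3750 1.3125 -0.4375 0.6250]
Step 4: x=[2.9414 5.3789 7.3477 10.6524] v=[1.8905 -0.2968 2.0782 -0.2657]
Step 5: x=[3.2881 5.1875 8.2012 10.5098] v=[1.3866 -0.7655 3.4141 -0.5704]
Step 6: x=[3.2876 5.2747 8.8785 10.5401] v=[-0.0021 0.3488 2.7090 0.1210]
Step 7: x=[2.9620 5.7661 9.0702 10.9050] v=[-1.3026 1.9655 0.7668 1.4594]
Step 8: x=[2.5969 6.3825 8.8946 11.5612] v=[-1.4605 2.4655 -0.7025 2.6246]

Answer: 2.5969 6.3825 8.8946 11.5612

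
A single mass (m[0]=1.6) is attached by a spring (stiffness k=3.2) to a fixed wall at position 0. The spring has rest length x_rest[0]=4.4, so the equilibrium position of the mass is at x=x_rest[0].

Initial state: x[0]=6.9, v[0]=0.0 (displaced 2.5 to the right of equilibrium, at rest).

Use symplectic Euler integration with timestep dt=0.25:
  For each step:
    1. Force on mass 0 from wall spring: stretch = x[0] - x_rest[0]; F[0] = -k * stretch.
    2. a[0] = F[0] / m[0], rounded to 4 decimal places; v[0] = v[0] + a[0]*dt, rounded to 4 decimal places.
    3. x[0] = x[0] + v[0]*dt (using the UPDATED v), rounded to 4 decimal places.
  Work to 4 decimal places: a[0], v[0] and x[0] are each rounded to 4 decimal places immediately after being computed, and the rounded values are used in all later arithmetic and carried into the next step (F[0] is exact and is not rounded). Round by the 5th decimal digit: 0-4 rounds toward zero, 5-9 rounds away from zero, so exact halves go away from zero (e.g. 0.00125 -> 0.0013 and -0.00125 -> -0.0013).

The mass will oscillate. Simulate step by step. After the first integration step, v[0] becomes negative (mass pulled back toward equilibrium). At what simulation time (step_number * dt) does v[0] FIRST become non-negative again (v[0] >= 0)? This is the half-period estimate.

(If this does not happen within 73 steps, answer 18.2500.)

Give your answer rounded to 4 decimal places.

Step 0: x=[6.9000] v=[0.0000]
Step 1: x=[6.5875] v=[-1.2500]
Step 2: x=[6.0016] v=[-2.3438]
Step 3: x=[5.2155] v=[-3.1446]
Step 4: x=[4.3274] v=[-3.5524]
Step 5: x=[3.4484] v=[-3.5161]
Step 6: x=[2.6883] v=[-3.0403]
Step 7: x=[2.1422] v=[-2.1845]
Step 8: x=[1.8783] v=[-1.0556]
Step 9: x=[1.9296] v=[0.2053]
First v>=0 after going negative at step 9, time=2.2500

Answer: 2.2500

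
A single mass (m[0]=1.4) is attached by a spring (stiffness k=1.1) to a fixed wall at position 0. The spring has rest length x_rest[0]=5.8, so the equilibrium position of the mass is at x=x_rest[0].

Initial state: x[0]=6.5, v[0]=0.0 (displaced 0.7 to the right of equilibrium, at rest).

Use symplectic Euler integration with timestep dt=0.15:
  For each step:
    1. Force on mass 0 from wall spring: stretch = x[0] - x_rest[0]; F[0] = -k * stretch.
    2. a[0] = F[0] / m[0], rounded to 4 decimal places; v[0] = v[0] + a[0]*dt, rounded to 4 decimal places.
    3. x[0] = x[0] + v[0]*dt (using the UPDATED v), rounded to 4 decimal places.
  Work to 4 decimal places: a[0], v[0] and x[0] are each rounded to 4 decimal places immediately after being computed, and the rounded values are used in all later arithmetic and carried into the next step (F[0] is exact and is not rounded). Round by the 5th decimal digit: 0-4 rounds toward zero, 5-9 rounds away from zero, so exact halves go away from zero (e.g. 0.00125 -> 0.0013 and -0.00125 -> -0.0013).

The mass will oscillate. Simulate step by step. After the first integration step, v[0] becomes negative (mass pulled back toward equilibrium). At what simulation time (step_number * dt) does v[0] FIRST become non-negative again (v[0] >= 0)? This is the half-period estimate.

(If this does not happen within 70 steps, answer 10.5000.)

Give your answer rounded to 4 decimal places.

Step 0: x=[6.5000] v=[0.0000]
Step 1: x=[6.4876] v=[-0.0825]
Step 2: x=[6.4631] v=[-0.1635]
Step 3: x=[6.4268] v=[-0.2417]
Step 4: x=[6.3795] v=[-0.3156]
Step 5: x=[6.3219] v=[-0.3839]
Step 6: x=[6.2551] v=[-0.4454]
Step 7: x=[6.1803] v=[-0.4990]
Step 8: x=[6.0987] v=[-0.5438]
Step 9: x=[6.0119] v=[-0.5790]
Step 10: x=[5.9213] v=[-0.6040]
Step 11: x=[5.8286] v=[-0.6183]
Step 12: x=[5.7353] v=[-0.6217]
Step 13: x=[5.6432] v=[-0.6141]
Step 14: x=[5.5539] v=[-0.5956]
Step 15: x=[5.4689] v=[-0.5666]
Step 16: x=[5.3898] v=[-0.5276]
Step 17: x=[5.3179] v=[-0.4793]
Step 18: x=[5.2545] v=[-0.4225]
Step 19: x=[5.2008] v=[-0.3582]
Step 20: x=[5.1577] v=[-0.2876]
Step 21: x=[5.1259] v=[-0.2119]
Step 22: x=[5.1060] v=[-0.1324]
Step 23: x=[5.0984] v=[-0.0506]
Step 24: x=[5.1032] v=[0.0321]
First v>=0 after going negative at step 24, time=3.6000

Answer: 3.6000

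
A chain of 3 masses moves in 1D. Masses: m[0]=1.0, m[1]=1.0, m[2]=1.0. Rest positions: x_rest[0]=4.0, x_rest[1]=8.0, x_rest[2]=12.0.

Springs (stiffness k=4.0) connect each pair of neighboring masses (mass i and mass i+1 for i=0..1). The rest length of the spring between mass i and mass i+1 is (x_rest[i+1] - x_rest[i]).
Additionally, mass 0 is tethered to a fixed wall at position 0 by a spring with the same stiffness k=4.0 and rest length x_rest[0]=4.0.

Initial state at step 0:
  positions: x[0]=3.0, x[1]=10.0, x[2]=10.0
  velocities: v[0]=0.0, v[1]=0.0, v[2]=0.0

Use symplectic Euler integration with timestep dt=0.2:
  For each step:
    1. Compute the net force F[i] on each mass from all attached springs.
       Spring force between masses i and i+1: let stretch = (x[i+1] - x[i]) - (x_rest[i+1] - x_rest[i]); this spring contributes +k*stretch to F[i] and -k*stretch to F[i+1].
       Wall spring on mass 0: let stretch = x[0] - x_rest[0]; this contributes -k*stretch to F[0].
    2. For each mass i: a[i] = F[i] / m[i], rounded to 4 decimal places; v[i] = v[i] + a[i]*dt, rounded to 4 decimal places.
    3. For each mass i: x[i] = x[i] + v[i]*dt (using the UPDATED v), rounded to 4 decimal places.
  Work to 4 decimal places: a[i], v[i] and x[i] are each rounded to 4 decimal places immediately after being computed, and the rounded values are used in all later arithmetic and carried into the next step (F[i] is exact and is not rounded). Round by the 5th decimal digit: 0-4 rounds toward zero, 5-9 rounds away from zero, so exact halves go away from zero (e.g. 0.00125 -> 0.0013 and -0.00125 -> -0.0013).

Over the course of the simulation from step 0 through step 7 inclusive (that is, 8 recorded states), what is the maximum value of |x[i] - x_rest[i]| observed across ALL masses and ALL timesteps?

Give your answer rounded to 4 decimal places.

Answer: 2.6116

Derivation:
Step 0: x=[3.0000 10.0000 10.0000] v=[0.0000 0.0000 0.0000]
Step 1: x=[3.6400 8.8800 10.6400] v=[3.2000 -5.6000 3.2000]
Step 2: x=[4.5360 7.2032 11.6384] v=[4.4800 -8.3840 4.9920]
Step 3: x=[5.1330 5.8093 12.5672] v=[2.9850 -6.9696 4.6438]
Step 4: x=[5.0169 5.3884 13.0547] v=[-0.5804 -2.1043 2.4375]
Step 5: x=[4.1576 6.1347 12.9556] v=[-4.2967 3.7315 -0.4955]
Step 6: x=[2.9494 7.6560 12.4052] v=[-6.0411 7.6065 -2.7522]
Step 7: x=[2.0223 9.1841 11.7349] v=[-4.6353 7.6406 -3.3516]
Max displacement = 2.6116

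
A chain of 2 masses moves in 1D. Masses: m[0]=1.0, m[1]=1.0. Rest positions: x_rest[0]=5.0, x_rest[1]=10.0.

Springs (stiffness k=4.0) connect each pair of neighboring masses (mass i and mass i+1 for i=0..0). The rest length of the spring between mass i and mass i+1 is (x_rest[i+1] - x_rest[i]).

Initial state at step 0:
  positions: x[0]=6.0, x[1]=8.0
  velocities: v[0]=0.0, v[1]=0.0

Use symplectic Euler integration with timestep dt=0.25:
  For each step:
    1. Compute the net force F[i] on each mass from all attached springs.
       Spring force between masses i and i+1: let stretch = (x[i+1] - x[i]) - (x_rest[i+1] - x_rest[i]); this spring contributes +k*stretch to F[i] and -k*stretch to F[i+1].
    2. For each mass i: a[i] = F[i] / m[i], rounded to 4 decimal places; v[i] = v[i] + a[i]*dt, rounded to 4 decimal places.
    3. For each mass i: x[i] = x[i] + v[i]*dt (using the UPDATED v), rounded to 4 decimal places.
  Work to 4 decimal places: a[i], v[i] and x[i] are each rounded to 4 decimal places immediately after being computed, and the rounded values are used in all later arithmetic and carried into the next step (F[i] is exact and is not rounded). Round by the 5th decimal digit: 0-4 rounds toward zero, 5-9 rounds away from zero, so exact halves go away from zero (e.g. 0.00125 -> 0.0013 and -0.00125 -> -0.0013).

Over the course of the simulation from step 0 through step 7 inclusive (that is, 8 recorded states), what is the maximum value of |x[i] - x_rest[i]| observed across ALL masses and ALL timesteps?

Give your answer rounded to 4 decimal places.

Answer: 2.0937

Derivation:
Step 0: x=[6.0000 8.0000] v=[0.0000 0.0000]
Step 1: x=[5.2500 8.7500] v=[-3.0000 3.0000]
Step 2: x=[4.1250 9.8750] v=[-4.5000 4.5000]
Step 3: x=[3.1875 10.8125] v=[-3.7500 3.7500]
Step 4: x=[2.9063 11.0938] v=[-1.1250 1.1250]
Step 5: x=[3.4219 10.5782] v=[2.0625 -2.0625]
Step 6: x=[4.4766 9.5235] v=[4.2188 -4.2188]
Step 7: x=[5.5430 8.4571] v=[4.2657 -4.2657]
Max displacement = 2.0937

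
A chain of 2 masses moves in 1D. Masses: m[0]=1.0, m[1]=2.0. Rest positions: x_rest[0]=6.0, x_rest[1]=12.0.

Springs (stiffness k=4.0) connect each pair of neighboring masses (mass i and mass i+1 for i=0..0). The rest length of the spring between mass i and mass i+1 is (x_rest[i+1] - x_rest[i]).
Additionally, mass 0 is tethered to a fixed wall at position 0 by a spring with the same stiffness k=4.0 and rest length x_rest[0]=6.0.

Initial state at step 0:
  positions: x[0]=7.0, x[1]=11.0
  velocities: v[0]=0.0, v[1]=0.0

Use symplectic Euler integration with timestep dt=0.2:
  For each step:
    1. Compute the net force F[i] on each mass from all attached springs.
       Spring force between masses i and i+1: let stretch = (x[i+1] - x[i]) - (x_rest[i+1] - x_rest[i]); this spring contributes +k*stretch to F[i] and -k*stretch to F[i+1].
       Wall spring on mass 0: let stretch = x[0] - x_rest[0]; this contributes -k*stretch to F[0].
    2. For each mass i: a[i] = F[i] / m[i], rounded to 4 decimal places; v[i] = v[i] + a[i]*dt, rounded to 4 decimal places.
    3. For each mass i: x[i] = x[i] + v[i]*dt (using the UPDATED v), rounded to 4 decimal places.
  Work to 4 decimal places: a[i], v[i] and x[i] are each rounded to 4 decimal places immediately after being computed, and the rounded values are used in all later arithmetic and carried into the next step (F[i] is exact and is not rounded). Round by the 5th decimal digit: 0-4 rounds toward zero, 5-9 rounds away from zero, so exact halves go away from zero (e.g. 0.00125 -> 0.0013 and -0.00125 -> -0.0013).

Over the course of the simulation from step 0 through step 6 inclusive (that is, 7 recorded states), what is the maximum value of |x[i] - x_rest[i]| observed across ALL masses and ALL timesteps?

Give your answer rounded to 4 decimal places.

Step 0: x=[7.0000 11.0000] v=[0.0000 0.0000]
Step 1: x=[6.5200 11.1600] v=[-2.4000 0.8000]
Step 2: x=[5.7392 11.4288] v=[-3.9040 1.3440]
Step 3: x=[4.9505 11.7224] v=[-3.9437 1.4682]
Step 4: x=[4.4532 11.9543] v=[-2.4866 1.1594]
Step 5: x=[4.4435 12.0661] v=[-0.0483 0.5590]
Step 6: x=[4.9425 12.0481] v=[2.4950 -0.0900]
Max displacement = 1.5565

Answer: 1.5565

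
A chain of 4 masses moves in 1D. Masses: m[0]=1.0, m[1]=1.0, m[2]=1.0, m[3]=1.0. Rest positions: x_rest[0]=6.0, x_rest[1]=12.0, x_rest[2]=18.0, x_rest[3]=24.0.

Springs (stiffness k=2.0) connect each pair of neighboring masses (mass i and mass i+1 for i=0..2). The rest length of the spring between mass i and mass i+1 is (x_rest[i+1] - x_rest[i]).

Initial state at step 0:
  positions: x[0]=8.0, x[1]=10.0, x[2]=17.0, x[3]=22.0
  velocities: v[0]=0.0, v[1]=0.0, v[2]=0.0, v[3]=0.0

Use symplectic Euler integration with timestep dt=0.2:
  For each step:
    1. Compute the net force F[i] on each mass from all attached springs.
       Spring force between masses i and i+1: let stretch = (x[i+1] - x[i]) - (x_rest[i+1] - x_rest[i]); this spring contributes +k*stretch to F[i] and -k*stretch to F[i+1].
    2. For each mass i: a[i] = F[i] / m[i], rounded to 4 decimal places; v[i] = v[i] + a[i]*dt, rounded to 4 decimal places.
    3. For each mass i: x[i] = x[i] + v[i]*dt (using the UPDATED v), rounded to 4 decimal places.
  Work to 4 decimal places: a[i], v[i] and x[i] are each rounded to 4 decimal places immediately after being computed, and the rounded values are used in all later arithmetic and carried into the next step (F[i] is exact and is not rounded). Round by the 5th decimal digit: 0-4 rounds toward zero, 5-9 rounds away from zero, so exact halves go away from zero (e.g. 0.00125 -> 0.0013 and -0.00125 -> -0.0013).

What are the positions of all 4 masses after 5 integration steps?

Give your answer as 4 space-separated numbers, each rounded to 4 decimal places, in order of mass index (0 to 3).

Answer: 4.8848 13.0878 16.3316 22.6959

Derivation:
Step 0: x=[8.0000 10.0000 17.0000 22.0000] v=[0.0000 0.0000 0.0000 0.0000]
Step 1: x=[7.6800 10.4000 16.8400 22.0800] v=[-1.6000 2.0000 -0.8000 0.4000]
Step 2: x=[7.0976 11.0976 16.5840 22.2208] v=[-2.9120 3.4880 -1.2800 0.7040]
Step 3: x=[6.3552 11.9141 16.3400 22.3907] v=[-3.7120 4.0826 -1.2198 0.8493]
Step 4: x=[5.5775 12.6400 16.2260 22.5565] v=[-3.8884 3.6294 -0.5699 0.8290]
Step 5: x=[4.8848 13.0878 16.3316 22.6959] v=[-3.4634 2.2388 0.5279 0.6968]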